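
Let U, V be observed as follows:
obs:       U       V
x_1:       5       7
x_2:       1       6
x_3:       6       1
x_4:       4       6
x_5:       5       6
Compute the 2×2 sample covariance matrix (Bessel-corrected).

Step 1 — column means:
  mean(U) = (5 + 1 + 6 + 4 + 5) / 5 = 21/5 = 4.2
  mean(V) = (7 + 6 + 1 + 6 + 6) / 5 = 26/5 = 5.2

Step 2 — sample covariance S[i,j] = (1/(n-1)) · Σ_k (x_{k,i} - mean_i) · (x_{k,j} - mean_j), with n-1 = 4.
  S[U,U] = ((0.8)·(0.8) + (-3.2)·(-3.2) + (1.8)·(1.8) + (-0.2)·(-0.2) + (0.8)·(0.8)) / 4 = 14.8/4 = 3.7
  S[U,V] = ((0.8)·(1.8) + (-3.2)·(0.8) + (1.8)·(-4.2) + (-0.2)·(0.8) + (0.8)·(0.8)) / 4 = -8.2/4 = -2.05
  S[V,V] = ((1.8)·(1.8) + (0.8)·(0.8) + (-4.2)·(-4.2) + (0.8)·(0.8) + (0.8)·(0.8)) / 4 = 22.8/4 = 5.7

S is symmetric (S[j,i] = S[i,j]). Assembling:

S = [[3.7, -2.05],
 [-2.05, 5.7]]


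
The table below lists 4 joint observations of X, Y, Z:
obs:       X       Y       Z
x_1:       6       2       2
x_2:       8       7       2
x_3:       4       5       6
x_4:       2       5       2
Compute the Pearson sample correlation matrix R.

Step 1 — column means:
  mean(X) = (6 + 8 + 4 + 2) / 4 = 20/4 = 5
  mean(Y) = (2 + 7 + 5 + 5) / 4 = 19/4 = 4.75
  mean(Z) = (2 + 2 + 6 + 2) / 4 = 12/4 = 3

Step 2 — sample variances and covariances s[i,j] = (1/(n-1)) · Σ_k (x_{k,i} - mean_i) · (x_{k,j} - mean_j), with n-1 = 3:
  s[X,X] = ((1)·(1) + (3)·(3) + (-1)·(-1) + (-3)·(-3)) / 3 = 20/3 = 6.6667
  s[X,Y] = ((1)·(-2.75) + (3)·(2.25) + (-1)·(0.25) + (-3)·(0.25)) / 3 = 3/3 = 1
  s[X,Z] = ((1)·(-1) + (3)·(-1) + (-1)·(3) + (-3)·(-1)) / 3 = -4/3 = -1.3333
  s[Y,Y] = ((-2.75)·(-2.75) + (2.25)·(2.25) + (0.25)·(0.25) + (0.25)·(0.25)) / 3 = 12.75/3 = 4.25
  s[Y,Z] = ((-2.75)·(-1) + (2.25)·(-1) + (0.25)·(3) + (0.25)·(-1)) / 3 = 1/3 = 0.3333
  s[Z,Z] = ((-1)·(-1) + (-1)·(-1) + (3)·(3) + (-1)·(-1)) / 3 = 12/3 = 4
  Sample standard deviations s_i = √(s[i,i]):
  s(X) = √(6.6667) = 2.582
  s(Y) = √(4.25) = 2.0616
  s(Z) = √(4) = 2

Step 3 — r_{ij} = s_{ij} / (s_i · s_j):
  r[X,X] = 1 (diagonal).
  r[X,Y] = 1 / (2.582 · 2.0616) = 1 / 5.3229 = 0.1879
  r[X,Z] = -1.3333 / (2.582 · 2) = -1.3333 / 5.164 = -0.2582
  r[Y,Y] = 1 (diagonal).
  r[Y,Z] = 0.3333 / (2.0616 · 2) = 0.3333 / 4.1231 = 0.0808
  r[Z,Z] = 1 (diagonal).

R is symmetric with unit diagonal. Assembling:

R = [[1, 0.1879, -0.2582],
 [0.1879, 1, 0.0808],
 [-0.2582, 0.0808, 1]]


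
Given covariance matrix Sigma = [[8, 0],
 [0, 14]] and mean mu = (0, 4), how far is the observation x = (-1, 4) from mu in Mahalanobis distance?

Step 1 — centre the observation: (x - mu) = (-1, 0).

Step 2 — invert Sigma. det(Sigma) = 8·14 - (0)² = 112.
  Sigma^{-1} = (1/det) · [[d, -b], [-b, a]] = [[0.125, 0],
 [0, 0.0714]].

Step 3 — form the quadratic (x - mu)^T · Sigma^{-1} · (x - mu):
  Sigma^{-1} · (x - mu) = (-0.125, 0).
  (x - mu)^T · [Sigma^{-1} · (x - mu)] = (-1)·(-0.125) + (0)·(0) = 0.125.

Step 4 — take square root: d = √(0.125) ≈ 0.3536.

d(x, mu) = √(0.125) ≈ 0.3536


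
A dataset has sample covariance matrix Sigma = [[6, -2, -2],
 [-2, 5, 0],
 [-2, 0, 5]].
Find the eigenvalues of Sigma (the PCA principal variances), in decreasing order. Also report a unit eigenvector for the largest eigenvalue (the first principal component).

Step 1 — characteristic polynomial p(λ) = det(λI - Sigma) = λ³ - tr·λ² + c_1·λ - det, where tr = trace, c_1 = sum of the principal 2×2 minors, det = det(Sigma):
  tr = 6 + 5 + 5 = 16,
  c_1 = (6·5 - (-2)²) + (6·5 - (-2)²) + (5·5 - (0)²) = 26 + 26 + 25 = 77,
  det = 6·(5·5 - (0)²) - (-2)·((-2)·5 - (0)·(-2)) + (-2)·((-2)·(0) - 5·(-2)) = 6·(25) - (-2)·(-10) + (-2)·(10) = 110.
  So p(λ) = λ³ - 16λ² + 77λ - 110.
Step 2 — look for an integer root (rational root theorem: any rational root is an integer divisor of 110). Testing λ = 5:
  p(5) = 125 - 400 + 385 - 110 = 0  ✓
  Dividing out (λ - 5): p(λ) = (λ - 5)(λ² - 11λ + 22).
Step 3 — remaining eigenvalues from the quadratic λ² - 11λ + 22 = 0:
  Δ = 11² - 4·22 = 121 - 88 = 33,  λ = (11 ± √33)/2 = (11 ± 5.7446)/2 ≈ 8.3723 or 2.6277.
  Sorted: λ_1 = 8.3723,  λ_2 = 5,  λ_3 = 2.6277  (check: sum = 16 = tr ✓).

Step 4 — unit eigenvector for λ_1 ≈ 8.3723: v spans the null space of (Sigma - λ_1 I), whose rows are
  r_1 = (-2.3723, -2, -2),  r_2 = (-2, -3.3723, 0),  r_3 = (-2, 0, -3.3723).
  v is orthogonal to every row, so take v ∝ r_1 × r_2 = ((-2)·(0) - (-2)·(-3.3723), (-2)·(-2) - (-2.3723)·(0), (-2.3723)·(-3.3723) - (-2)·(-2)) ≈ (-6.7446, 4, 4).
  Rescale (multiply by -1 so the first nonzero entry is positive): u = (6.7446, -4, -4).
  ||u|| = √((6.7446)² + (-4)² + (-4)²) = √(77.4891) ≈ 8.8028,  v_1 = u/||u|| ≈ (0.7662, -0.4544, -0.4544) (||v_1|| = 1).

λ_1 = 8.3723,  λ_2 = 5,  λ_3 = 2.6277;  v_1 ≈ (0.7662, -0.4544, -0.4544)


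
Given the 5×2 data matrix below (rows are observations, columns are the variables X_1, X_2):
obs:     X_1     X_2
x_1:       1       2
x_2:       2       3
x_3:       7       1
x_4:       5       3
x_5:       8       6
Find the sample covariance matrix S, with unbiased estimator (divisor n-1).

Step 1 — column means:
  mean(X_1) = (1 + 2 + 7 + 5 + 8) / 5 = 23/5 = 4.6
  mean(X_2) = (2 + 3 + 1 + 3 + 6) / 5 = 15/5 = 3

Step 2 — sample covariance S[i,j] = (1/(n-1)) · Σ_k (x_{k,i} - mean_i) · (x_{k,j} - mean_j), with n-1 = 4.
  S[X_1,X_1] = ((-3.6)·(-3.6) + (-2.6)·(-2.6) + (2.4)·(2.4) + (0.4)·(0.4) + (3.4)·(3.4)) / 4 = 37.2/4 = 9.3
  S[X_1,X_2] = ((-3.6)·(-1) + (-2.6)·(0) + (2.4)·(-2) + (0.4)·(0) + (3.4)·(3)) / 4 = 9/4 = 2.25
  S[X_2,X_2] = ((-1)·(-1) + (0)·(0) + (-2)·(-2) + (0)·(0) + (3)·(3)) / 4 = 14/4 = 3.5

S is symmetric (S[j,i] = S[i,j]). Assembling:

S = [[9.3, 2.25],
 [2.25, 3.5]]


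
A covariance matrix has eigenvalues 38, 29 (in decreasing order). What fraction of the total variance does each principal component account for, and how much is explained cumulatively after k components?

Step 1 — total variance = trace(Sigma) = Σ λ_i = 38 + 29 = 67.

Step 2 — fraction explained by component i = λ_i / Σ λ:
  PC1: 38/67 = 0.5672
  PC2: 29/67 = 0.4328

Step 3 — cumulative fraction after k components = (λ_1 + ... + λ_k) / Σ λ:
  k = 1: 38/67 = 0.5672
  k = 2: (38 + 29)/67 = 67/67 = 1

Summary (fraction, with percent):

explained: PC1 0.5672 (56.72%), PC2 0.4328 (43.28%);  cumulative: 0.5672, 1


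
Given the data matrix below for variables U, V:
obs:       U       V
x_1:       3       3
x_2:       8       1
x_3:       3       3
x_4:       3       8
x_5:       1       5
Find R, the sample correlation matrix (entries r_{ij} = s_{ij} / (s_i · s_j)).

Step 1 — column means:
  mean(U) = (3 + 8 + 3 + 3 + 1) / 5 = 18/5 = 3.6
  mean(V) = (3 + 1 + 3 + 8 + 5) / 5 = 20/5 = 4

Step 2 — sample variances and covariances s[i,j] = (1/(n-1)) · Σ_k (x_{k,i} - mean_i) · (x_{k,j} - mean_j), with n-1 = 4:
  s[U,U] = ((-0.6)·(-0.6) + (4.4)·(4.4) + (-0.6)·(-0.6) + (-0.6)·(-0.6) + (-2.6)·(-2.6)) / 4 = 27.2/4 = 6.8
  s[U,V] = ((-0.6)·(-1) + (4.4)·(-3) + (-0.6)·(-1) + (-0.6)·(4) + (-2.6)·(1)) / 4 = -17/4 = -4.25
  s[V,V] = ((-1)·(-1) + (-3)·(-3) + (-1)·(-1) + (4)·(4) + (1)·(1)) / 4 = 28/4 = 7
  Sample standard deviations s_i = √(s[i,i]):
  s(U) = √(6.8) = 2.6077
  s(V) = √(7) = 2.6458

Step 3 — r_{ij} = s_{ij} / (s_i · s_j):
  r[U,U] = 1 (diagonal).
  r[U,V] = -4.25 / (2.6077 · 2.6458) = -4.25 / 6.8993 = -0.616
  r[V,V] = 1 (diagonal).

R is symmetric with unit diagonal. Assembling:

R = [[1, -0.616],
 [-0.616, 1]]


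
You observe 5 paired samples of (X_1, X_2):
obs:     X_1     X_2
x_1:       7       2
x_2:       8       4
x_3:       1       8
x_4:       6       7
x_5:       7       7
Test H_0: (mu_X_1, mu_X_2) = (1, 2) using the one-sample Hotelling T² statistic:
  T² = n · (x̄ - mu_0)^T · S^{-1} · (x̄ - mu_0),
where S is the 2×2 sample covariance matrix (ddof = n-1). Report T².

Step 1 — sample mean vector:
  mean(X_1) = (7 + 8 + 1 + 6 + 7) / 5 = 29/5 = 5.8
  mean(X_2) = (2 + 4 + 8 + 7 + 7) / 5 = 28/5 = 5.6
  x̄ = (5.8, 5.6),  deviation x̄ - mu_0 = (5.8, 5.6) - (1, 2) = (4.8, 3.6).

Step 2 — sample covariance matrix, S[i,j] = (1/(n-1)) · Σ_k (x_{k,i} - mean_i) · (x_{k,j} - mean_j), divisor n-1 = 4:
  S[X_1,X_1] = ((1.2)·(1.2) + (2.2)·(2.2) + (-4.8)·(-4.8) + (0.2)·(0.2) + (1.2)·(1.2)) / 4 = 30.8/4 = 7.7
  S[X_1,X_2] = ((1.2)·(-3.6) + (2.2)·(-1.6) + (-4.8)·(2.4) + (0.2)·(1.4) + (1.2)·(1.4)) / 4 = -17.4/4 = -4.35
  S[X_2,X_2] = ((-3.6)·(-3.6) + (-1.6)·(-1.6) + (2.4)·(2.4) + (1.4)·(1.4) + (1.4)·(1.4)) / 4 = 25.2/4 = 6.3
  S = [[7.7, -4.35],
 [-4.35, 6.3]].

Step 3 — invert S. det(S) = 7.7·6.3 - (-4.35)² = 29.5875.
  S^{-1} = (1/det) · [[d, -b], [-b, a]] = [[0.2129, 0.147],
 [0.147, 0.2602]].

Step 4 — quadratic form (x̄ - mu_0)^T · S^{-1} · (x̄ - mu_0):
  S^{-1} · (x̄ - mu_0) = (1.5513, 1.6426),
  (x̄ - mu_0)^T · [...] = (4.8)·(1.5513) + (3.6)·(1.6426) = 13.3597.

Step 5 — scale by n: T² = 5 · 13.3597 = 66.7985.

T² ≈ 66.7985


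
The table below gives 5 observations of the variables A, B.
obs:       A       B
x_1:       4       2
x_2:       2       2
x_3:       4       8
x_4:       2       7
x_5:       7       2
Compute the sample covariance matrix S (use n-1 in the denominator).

Step 1 — column means:
  mean(A) = (4 + 2 + 4 + 2 + 7) / 5 = 19/5 = 3.8
  mean(B) = (2 + 2 + 8 + 7 + 2) / 5 = 21/5 = 4.2

Step 2 — sample covariance S[i,j] = (1/(n-1)) · Σ_k (x_{k,i} - mean_i) · (x_{k,j} - mean_j), with n-1 = 4.
  S[A,A] = ((0.2)·(0.2) + (-1.8)·(-1.8) + (0.2)·(0.2) + (-1.8)·(-1.8) + (3.2)·(3.2)) / 4 = 16.8/4 = 4.2
  S[A,B] = ((0.2)·(-2.2) + (-1.8)·(-2.2) + (0.2)·(3.8) + (-1.8)·(2.8) + (3.2)·(-2.2)) / 4 = -7.8/4 = -1.95
  S[B,B] = ((-2.2)·(-2.2) + (-2.2)·(-2.2) + (3.8)·(3.8) + (2.8)·(2.8) + (-2.2)·(-2.2)) / 4 = 36.8/4 = 9.2

S is symmetric (S[j,i] = S[i,j]). Assembling:

S = [[4.2, -1.95],
 [-1.95, 9.2]]


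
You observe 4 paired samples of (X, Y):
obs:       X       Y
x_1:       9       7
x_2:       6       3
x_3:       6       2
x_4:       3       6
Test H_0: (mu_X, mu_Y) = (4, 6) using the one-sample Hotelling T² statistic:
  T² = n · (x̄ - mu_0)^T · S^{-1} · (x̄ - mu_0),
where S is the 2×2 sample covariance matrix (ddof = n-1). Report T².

Step 1 — sample mean vector:
  mean(X) = (9 + 6 + 6 + 3) / 4 = 24/4 = 6
  mean(Y) = (7 + 3 + 2 + 6) / 4 = 18/4 = 4.5
  x̄ = (6, 4.5),  deviation x̄ - mu_0 = (6, 4.5) - (4, 6) = (2, -1.5).

Step 2 — sample covariance matrix, S[i,j] = (1/(n-1)) · Σ_k (x_{k,i} - mean_i) · (x_{k,j} - mean_j), divisor n-1 = 3:
  S[X,X] = ((3)·(3) + (0)·(0) + (0)·(0) + (-3)·(-3)) / 3 = 18/3 = 6
  S[X,Y] = ((3)·(2.5) + (0)·(-1.5) + (0)·(-2.5) + (-3)·(1.5)) / 3 = 3/3 = 1
  S[Y,Y] = ((2.5)·(2.5) + (-1.5)·(-1.5) + (-2.5)·(-2.5) + (1.5)·(1.5)) / 3 = 17/3 = 5.6667
  S = [[6, 1],
 [1, 5.6667]].

Step 3 — invert S. det(S) = 6·5.6667 - (1)² = 33.
  S^{-1} = (1/det) · [[d, -b], [-b, a]] = [[0.1717, -0.0303],
 [-0.0303, 0.1818]].

Step 4 — quadratic form (x̄ - mu_0)^T · S^{-1} · (x̄ - mu_0):
  S^{-1} · (x̄ - mu_0) = (0.3889, -0.3333),
  (x̄ - mu_0)^T · [...] = (2)·(0.3889) + (-1.5)·(-0.3333) = 1.2778.

Step 5 — scale by n: T² = 4 · 1.2778 = 5.1111.

T² ≈ 5.1111


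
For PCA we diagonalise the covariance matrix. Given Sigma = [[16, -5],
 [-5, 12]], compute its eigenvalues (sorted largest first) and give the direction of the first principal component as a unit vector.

Step 1 — characteristic polynomial of 2×2 Sigma:
  det(Sigma - λI) = λ² - trace · λ + det = 0.
  trace = 16 + 12 = 28, det = 16·12 - (-5)² = 167.
Step 2 — discriminant:
  Δ = trace² - 4·det = 784 - 668 = 116.
Step 3 — eigenvalues:
  λ = (trace ± √Δ)/2 = (28 ± 10.7703)/2,
  λ_1 = 19.3852,  λ_2 = 8.6148.

Step 4 — unit eigenvector for λ_1: solve (Sigma - λ_1 I)v = 0. First row:
  (16 - 19.3852)·v_x + (-5)·v_y = 0, i.e. (-3.3852)·v_x + (-5)·v_y = 0,
  so v ∝ (b, λ_1 - a) = (-5, 3.3852); multiply by -1 so the first entry is positive: u = (5, -3.3852).
  ||u|| = √((5)² + (-3.3852)²) = √(36.4593) ≈ 6.0382,
  v_1 = u/||u|| ≈ (0.8281, -0.5606) (||v_1|| = 1).

λ_1 = 19.3852,  λ_2 = 8.6148;  v_1 ≈ (0.8281, -0.5606)


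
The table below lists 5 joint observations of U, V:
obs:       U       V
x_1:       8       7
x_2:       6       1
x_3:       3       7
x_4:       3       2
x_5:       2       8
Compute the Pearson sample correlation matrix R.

Step 1 — column means:
  mean(U) = (8 + 6 + 3 + 3 + 2) / 5 = 22/5 = 4.4
  mean(V) = (7 + 1 + 7 + 2 + 8) / 5 = 25/5 = 5

Step 2 — sample variances and covariances s[i,j] = (1/(n-1)) · Σ_k (x_{k,i} - mean_i) · (x_{k,j} - mean_j), with n-1 = 4:
  s[U,U] = ((3.6)·(3.6) + (1.6)·(1.6) + (-1.4)·(-1.4) + (-1.4)·(-1.4) + (-2.4)·(-2.4)) / 4 = 25.2/4 = 6.3
  s[U,V] = ((3.6)·(2) + (1.6)·(-4) + (-1.4)·(2) + (-1.4)·(-3) + (-2.4)·(3)) / 4 = -5/4 = -1.25
  s[V,V] = ((2)·(2) + (-4)·(-4) + (2)·(2) + (-3)·(-3) + (3)·(3)) / 4 = 42/4 = 10.5
  Sample standard deviations s_i = √(s[i,i]):
  s(U) = √(6.3) = 2.51
  s(V) = √(10.5) = 3.2404

Step 3 — r_{ij} = s_{ij} / (s_i · s_j):
  r[U,U] = 1 (diagonal).
  r[U,V] = -1.25 / (2.51 · 3.2404) = -1.25 / 8.1333 = -0.1537
  r[V,V] = 1 (diagonal).

R is symmetric with unit diagonal. Assembling:

R = [[1, -0.1537],
 [-0.1537, 1]]


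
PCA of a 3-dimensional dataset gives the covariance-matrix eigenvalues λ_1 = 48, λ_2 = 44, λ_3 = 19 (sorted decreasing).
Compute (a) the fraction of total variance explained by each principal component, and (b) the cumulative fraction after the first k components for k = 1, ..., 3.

Step 1 — total variance = trace(Sigma) = Σ λ_i = 48 + 44 + 19 = 111.

Step 2 — fraction explained by component i = λ_i / Σ λ:
  PC1: 48/111 = 0.4324
  PC2: 44/111 = 0.3964
  PC3: 19/111 = 0.1712

Step 3 — cumulative fraction after k components = (λ_1 + ... + λ_k) / Σ λ:
  k = 1: 48/111 = 0.4324
  k = 2: (48 + 44)/111 = 92/111 = 0.8288
  k = 3: (48 + 44 + 19)/111 = 111/111 = 1

Summary (fraction, with percent):

explained: PC1 0.4324 (43.24%), PC2 0.3964 (39.64%), PC3 0.1712 (17.12%);  cumulative: 0.4324, 0.8288, 1


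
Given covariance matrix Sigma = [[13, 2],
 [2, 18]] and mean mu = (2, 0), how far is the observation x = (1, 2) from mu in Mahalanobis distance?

Step 1 — centre the observation: (x - mu) = (-1, 2).

Step 2 — invert Sigma. det(Sigma) = 13·18 - (2)² = 230.
  Sigma^{-1} = (1/det) · [[d, -b], [-b, a]] = [[0.0783, -0.0087],
 [-0.0087, 0.0565]].

Step 3 — form the quadratic (x - mu)^T · Sigma^{-1} · (x - mu):
  Sigma^{-1} · (x - mu) = (-0.0957, 0.1217).
  (x - mu)^T · [Sigma^{-1} · (x - mu)] = (-1)·(-0.0957) + (2)·(0.1217) = 0.3391.

Step 4 — take square root: d = √(0.3391) ≈ 0.5823.

d(x, mu) = √(0.3391) ≈ 0.5823


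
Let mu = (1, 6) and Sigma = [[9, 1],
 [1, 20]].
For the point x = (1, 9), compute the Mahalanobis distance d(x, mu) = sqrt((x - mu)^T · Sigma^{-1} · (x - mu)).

Step 1 — centre the observation: (x - mu) = (0, 3).

Step 2 — invert Sigma. det(Sigma) = 9·20 - (1)² = 179.
  Sigma^{-1} = (1/det) · [[d, -b], [-b, a]] = [[0.1117, -0.0056],
 [-0.0056, 0.0503]].

Step 3 — form the quadratic (x - mu)^T · Sigma^{-1} · (x - mu):
  Sigma^{-1} · (x - mu) = (-0.0168, 0.1508).
  (x - mu)^T · [Sigma^{-1} · (x - mu)] = (0)·(-0.0168) + (3)·(0.1508) = 0.4525.

Step 4 — take square root: d = √(0.4525) ≈ 0.6727.

d(x, mu) = √(0.4525) ≈ 0.6727


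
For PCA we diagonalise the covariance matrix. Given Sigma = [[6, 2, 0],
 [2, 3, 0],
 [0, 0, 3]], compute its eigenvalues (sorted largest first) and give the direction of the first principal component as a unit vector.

Step 1 — characteristic polynomial p(λ) = det(λI - Sigma) = λ³ - tr·λ² + c_1·λ - det, where tr = trace, c_1 = sum of the principal 2×2 minors, det = det(Sigma):
  tr = 6 + 3 + 3 = 12,
  c_1 = (6·3 - (2)²) + (6·3 - (0)²) + (3·3 - (0)²) = 14 + 18 + 9 = 41,
  det = 6·(3·3 - (0)²) - (2)·((2)·3 - (0)·(0)) + (0)·((2)·(0) - 3·(0)) = 6·(9) - (2)·(6) + (0)·(0) = 42.
  So p(λ) = λ³ - 12λ² + 41λ - 42.
Step 2 — look for an integer root (rational root theorem: any rational root is an integer divisor of 42). Testing λ = 2:
  p(2) = 8 - 48 + 82 - 42 = 0  ✓
  Dividing out (λ - 2): p(λ) = (λ - 2)(λ² - 10λ + 21).
Step 3 — remaining eigenvalues from the quadratic λ² - 10λ + 21 = 0:
  Δ = 10² - 4·21 = 100 - 84 = 16,  λ = (10 ± √16)/2 = (10 ± 4)/2 = 7 or 3.
  Sorted: λ_1 = 7,  λ_2 = 3,  λ_3 = 2  (check: sum = 12 = tr ✓).

Step 4 — unit eigenvector for λ_1 = 7: v spans the null space of (Sigma - λ_1 I), whose rows are
  r_1 = (-1, 2, 0),  r_2 = (2, -4, 0),  r_3 = (0, 0, -4).
  v is orthogonal to every row, so take v ∝ r_1 × r_3 = ((2)·(-4) - (0)·(0), (0)·(0) - (-1)·(-4), (-1)·(0) - (2)·(0)) = (-8, -4, 0).
  Rescale (divide by 4; multiply by -1 so the first nonzero entry is positive): u = (2, 1, 0).
  ||u|| = √((2)² + (1)² + (0)²) = √(5) ≈ 2.2361,  v_1 = u/||u|| ≈ (0.8944, 0.4472, 0) (||v_1|| = 1).

λ_1 = 7,  λ_2 = 3,  λ_3 = 2;  v_1 ≈ (0.8944, 0.4472, 0)


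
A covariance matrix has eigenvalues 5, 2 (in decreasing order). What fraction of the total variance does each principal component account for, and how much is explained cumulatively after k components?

Step 1 — total variance = trace(Sigma) = Σ λ_i = 5 + 2 = 7.

Step 2 — fraction explained by component i = λ_i / Σ λ:
  PC1: 5/7 = 0.7143
  PC2: 2/7 = 0.2857

Step 3 — cumulative fraction after k components = (λ_1 + ... + λ_k) / Σ λ:
  k = 1: 5/7 = 0.7143
  k = 2: (5 + 2)/7 = 7/7 = 1

Summary (fraction, with percent):

explained: PC1 0.7143 (71.43%), PC2 0.2857 (28.57%);  cumulative: 0.7143, 1


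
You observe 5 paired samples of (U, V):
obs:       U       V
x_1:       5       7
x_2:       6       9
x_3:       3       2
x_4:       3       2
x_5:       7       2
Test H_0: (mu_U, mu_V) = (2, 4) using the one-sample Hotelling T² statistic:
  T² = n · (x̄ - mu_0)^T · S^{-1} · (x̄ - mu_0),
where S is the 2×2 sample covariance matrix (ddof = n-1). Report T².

Step 1 — sample mean vector:
  mean(U) = (5 + 6 + 3 + 3 + 7) / 5 = 24/5 = 4.8
  mean(V) = (7 + 9 + 2 + 2 + 2) / 5 = 22/5 = 4.4
  x̄ = (4.8, 4.4),  deviation x̄ - mu_0 = (4.8, 4.4) - (2, 4) = (2.8, 0.4).

Step 2 — sample covariance matrix, S[i,j] = (1/(n-1)) · Σ_k (x_{k,i} - mean_i) · (x_{k,j} - mean_j), divisor n-1 = 4:
  S[U,U] = ((0.2)·(0.2) + (1.2)·(1.2) + (-1.8)·(-1.8) + (-1.8)·(-1.8) + (2.2)·(2.2)) / 4 = 12.8/4 = 3.2
  S[U,V] = ((0.2)·(2.6) + (1.2)·(4.6) + (-1.8)·(-2.4) + (-1.8)·(-2.4) + (2.2)·(-2.4)) / 4 = 9.4/4 = 2.35
  S[V,V] = ((2.6)·(2.6) + (4.6)·(4.6) + (-2.4)·(-2.4) + (-2.4)·(-2.4) + (-2.4)·(-2.4)) / 4 = 45.2/4 = 11.3
  S = [[3.2, 2.35],
 [2.35, 11.3]].

Step 3 — invert S. det(S) = 3.2·11.3 - (2.35)² = 30.6375.
  S^{-1} = (1/det) · [[d, -b], [-b, a]] = [[0.3688, -0.0767],
 [-0.0767, 0.1044]].

Step 4 — quadratic form (x̄ - mu_0)^T · S^{-1} · (x̄ - mu_0):
  S^{-1} · (x̄ - mu_0) = (1.002, -0.173),
  (x̄ - mu_0)^T · [...] = (2.8)·(1.002) + (0.4)·(-0.173) = 2.7365.

Step 5 — scale by n: T² = 5 · 2.7365 = 13.6826.

T² ≈ 13.6826


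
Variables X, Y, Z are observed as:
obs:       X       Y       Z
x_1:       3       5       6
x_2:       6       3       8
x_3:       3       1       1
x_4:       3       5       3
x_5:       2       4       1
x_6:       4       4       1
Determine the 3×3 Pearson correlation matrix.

Step 1 — column means:
  mean(X) = (3 + 6 + 3 + 3 + 2 + 4) / 6 = 21/6 = 3.5
  mean(Y) = (5 + 3 + 1 + 5 + 4 + 4) / 6 = 22/6 = 3.6667
  mean(Z) = (6 + 8 + 1 + 3 + 1 + 1) / 6 = 20/6 = 3.3333

Step 2 — sample variances and covariances s[i,j] = (1/(n-1)) · Σ_k (x_{k,i} - mean_i) · (x_{k,j} - mean_j), with n-1 = 5:
  s[X,X] = ((-0.5)·(-0.5) + (2.5)·(2.5) + (-0.5)·(-0.5) + (-0.5)·(-0.5) + (-1.5)·(-1.5) + (0.5)·(0.5)) / 5 = 9.5/5 = 1.9
  s[X,Y] = ((-0.5)·(1.3333) + (2.5)·(-0.6667) + (-0.5)·(-2.6667) + (-0.5)·(1.3333) + (-1.5)·(0.3333) + (0.5)·(0.3333)) / 5 = -2/5 = -0.4
  s[X,Z] = ((-0.5)·(2.6667) + (2.5)·(4.6667) + (-0.5)·(-2.3333) + (-0.5)·(-0.3333) + (-1.5)·(-2.3333) + (0.5)·(-2.3333)) / 5 = 14/5 = 2.8
  s[Y,Y] = ((1.3333)·(1.3333) + (-0.6667)·(-0.6667) + (-2.6667)·(-2.6667) + (1.3333)·(1.3333) + (0.3333)·(0.3333) + (0.3333)·(0.3333)) / 5 = 11.3333/5 = 2.2667
  s[Y,Z] = ((1.3333)·(2.6667) + (-0.6667)·(4.6667) + (-2.6667)·(-2.3333) + (1.3333)·(-0.3333) + (0.3333)·(-2.3333) + (0.3333)·(-2.3333)) / 5 = 4.6667/5 = 0.9333
  s[Z,Z] = ((2.6667)·(2.6667) + (4.6667)·(4.6667) + (-2.3333)·(-2.3333) + (-0.3333)·(-0.3333) + (-2.3333)·(-2.3333) + (-2.3333)·(-2.3333)) / 5 = 45.3333/5 = 9.0667
  Sample standard deviations s_i = √(s[i,i]):
  s(X) = √(1.9) = 1.3784
  s(Y) = √(2.2667) = 1.5055
  s(Z) = √(9.0667) = 3.0111

Step 3 — r_{ij} = s_{ij} / (s_i · s_j):
  r[X,X] = 1 (diagonal).
  r[X,Y] = -0.4 / (1.3784 · 1.5055) = -0.4 / 2.0753 = -0.1927
  r[X,Z] = 2.8 / (1.3784 · 3.0111) = 2.8 / 4.1505 = 0.6746
  r[Y,Y] = 1 (diagonal).
  r[Y,Z] = 0.9333 / (1.5055 · 3.0111) = 0.9333 / 4.5333 = 0.2059
  r[Z,Z] = 1 (diagonal).

R is symmetric with unit diagonal. Assembling:

R = [[1, -0.1927, 0.6746],
 [-0.1927, 1, 0.2059],
 [0.6746, 0.2059, 1]]


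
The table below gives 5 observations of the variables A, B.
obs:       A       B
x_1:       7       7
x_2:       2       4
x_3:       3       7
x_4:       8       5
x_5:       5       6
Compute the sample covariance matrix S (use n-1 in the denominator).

Step 1 — column means:
  mean(A) = (7 + 2 + 3 + 8 + 5) / 5 = 25/5 = 5
  mean(B) = (7 + 4 + 7 + 5 + 6) / 5 = 29/5 = 5.8

Step 2 — sample covariance S[i,j] = (1/(n-1)) · Σ_k (x_{k,i} - mean_i) · (x_{k,j} - mean_j), with n-1 = 4.
  S[A,A] = ((2)·(2) + (-3)·(-3) + (-2)·(-2) + (3)·(3) + (0)·(0)) / 4 = 26/4 = 6.5
  S[A,B] = ((2)·(1.2) + (-3)·(-1.8) + (-2)·(1.2) + (3)·(-0.8) + (0)·(0.2)) / 4 = 3/4 = 0.75
  S[B,B] = ((1.2)·(1.2) + (-1.8)·(-1.8) + (1.2)·(1.2) + (-0.8)·(-0.8) + (0.2)·(0.2)) / 4 = 6.8/4 = 1.7

S is symmetric (S[j,i] = S[i,j]). Assembling:

S = [[6.5, 0.75],
 [0.75, 1.7]]


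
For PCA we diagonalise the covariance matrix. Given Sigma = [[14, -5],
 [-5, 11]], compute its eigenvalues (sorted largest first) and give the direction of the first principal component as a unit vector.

Step 1 — characteristic polynomial of 2×2 Sigma:
  det(Sigma - λI) = λ² - trace · λ + det = 0.
  trace = 14 + 11 = 25, det = 14·11 - (-5)² = 129.
Step 2 — discriminant:
  Δ = trace² - 4·det = 625 - 516 = 109.
Step 3 — eigenvalues:
  λ = (trace ± √Δ)/2 = (25 ± 10.4403)/2,
  λ_1 = 17.7202,  λ_2 = 7.2798.

Step 4 — unit eigenvector for λ_1: solve (Sigma - λ_1 I)v = 0. First row:
  (14 - 17.7202)·v_x + (-5)·v_y = 0, i.e. (-3.7202)·v_x + (-5)·v_y = 0,
  so v ∝ (b, λ_1 - a) = (-5, 3.7202); multiply by -1 so the first entry is positive: u = (5, -3.7202).
  ||u|| = √((5)² + (-3.7202)²) = √(38.8395) ≈ 6.2321,
  v_1 = u/||u|| ≈ (0.8023, -0.5969) (||v_1|| = 1).

λ_1 = 17.7202,  λ_2 = 7.2798;  v_1 ≈ (0.8023, -0.5969)


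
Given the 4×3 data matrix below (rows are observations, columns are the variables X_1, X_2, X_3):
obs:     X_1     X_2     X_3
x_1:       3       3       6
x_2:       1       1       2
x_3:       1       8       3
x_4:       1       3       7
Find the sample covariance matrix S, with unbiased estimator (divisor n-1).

Step 1 — column means:
  mean(X_1) = (3 + 1 + 1 + 1) / 4 = 6/4 = 1.5
  mean(X_2) = (3 + 1 + 8 + 3) / 4 = 15/4 = 3.75
  mean(X_3) = (6 + 2 + 3 + 7) / 4 = 18/4 = 4.5

Step 2 — sample covariance S[i,j] = (1/(n-1)) · Σ_k (x_{k,i} - mean_i) · (x_{k,j} - mean_j), with n-1 = 3.
  S[X_1,X_1] = ((1.5)·(1.5) + (-0.5)·(-0.5) + (-0.5)·(-0.5) + (-0.5)·(-0.5)) / 3 = 3/3 = 1
  S[X_1,X_2] = ((1.5)·(-0.75) + (-0.5)·(-2.75) + (-0.5)·(4.25) + (-0.5)·(-0.75)) / 3 = -1.5/3 = -0.5
  S[X_1,X_3] = ((1.5)·(1.5) + (-0.5)·(-2.5) + (-0.5)·(-1.5) + (-0.5)·(2.5)) / 3 = 3/3 = 1
  S[X_2,X_2] = ((-0.75)·(-0.75) + (-2.75)·(-2.75) + (4.25)·(4.25) + (-0.75)·(-0.75)) / 3 = 26.75/3 = 8.9167
  S[X_2,X_3] = ((-0.75)·(1.5) + (-2.75)·(-2.5) + (4.25)·(-1.5) + (-0.75)·(2.5)) / 3 = -2.5/3 = -0.8333
  S[X_3,X_3] = ((1.5)·(1.5) + (-2.5)·(-2.5) + (-1.5)·(-1.5) + (2.5)·(2.5)) / 3 = 17/3 = 5.6667

S is symmetric (S[j,i] = S[i,j]). Assembling:

S = [[1, -0.5, 1],
 [-0.5, 8.9167, -0.8333],
 [1, -0.8333, 5.6667]]


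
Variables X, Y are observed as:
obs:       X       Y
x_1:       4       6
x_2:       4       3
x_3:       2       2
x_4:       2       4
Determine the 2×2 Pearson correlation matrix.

Step 1 — column means:
  mean(X) = (4 + 4 + 2 + 2) / 4 = 12/4 = 3
  mean(Y) = (6 + 3 + 2 + 4) / 4 = 15/4 = 3.75

Step 2 — sample variances and covariances s[i,j] = (1/(n-1)) · Σ_k (x_{k,i} - mean_i) · (x_{k,j} - mean_j), with n-1 = 3:
  s[X,X] = ((1)·(1) + (1)·(1) + (-1)·(-1) + (-1)·(-1)) / 3 = 4/3 = 1.3333
  s[X,Y] = ((1)·(2.25) + (1)·(-0.75) + (-1)·(-1.75) + (-1)·(0.25)) / 3 = 3/3 = 1
  s[Y,Y] = ((2.25)·(2.25) + (-0.75)·(-0.75) + (-1.75)·(-1.75) + (0.25)·(0.25)) / 3 = 8.75/3 = 2.9167
  Sample standard deviations s_i = √(s[i,i]):
  s(X) = √(1.3333) = 1.1547
  s(Y) = √(2.9167) = 1.7078

Step 3 — r_{ij} = s_{ij} / (s_i · s_j):
  r[X,X] = 1 (diagonal).
  r[X,Y] = 1 / (1.1547 · 1.7078) = 1 / 1.972 = 0.5071
  r[Y,Y] = 1 (diagonal).

R is symmetric with unit diagonal. Assembling:

R = [[1, 0.5071],
 [0.5071, 1]]


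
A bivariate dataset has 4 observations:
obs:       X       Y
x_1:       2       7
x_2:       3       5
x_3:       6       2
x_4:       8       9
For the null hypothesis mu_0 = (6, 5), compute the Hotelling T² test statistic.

Step 1 — sample mean vector:
  mean(X) = (2 + 3 + 6 + 8) / 4 = 19/4 = 4.75
  mean(Y) = (7 + 5 + 2 + 9) / 4 = 23/4 = 5.75
  x̄ = (4.75, 5.75),  deviation x̄ - mu_0 = (4.75, 5.75) - (6, 5) = (-1.25, 0.75).

Step 2 — sample covariance matrix, S[i,j] = (1/(n-1)) · Σ_k (x_{k,i} - mean_i) · (x_{k,j} - mean_j), divisor n-1 = 3:
  S[X,X] = ((-2.75)·(-2.75) + (-1.75)·(-1.75) + (1.25)·(1.25) + (3.25)·(3.25)) / 3 = 22.75/3 = 7.5833
  S[X,Y] = ((-2.75)·(1.25) + (-1.75)·(-0.75) + (1.25)·(-3.75) + (3.25)·(3.25)) / 3 = 3.75/3 = 1.25
  S[Y,Y] = ((1.25)·(1.25) + (-0.75)·(-0.75) + (-3.75)·(-3.75) + (3.25)·(3.25)) / 3 = 26.75/3 = 8.9167
  S = [[7.5833, 1.25],
 [1.25, 8.9167]].

Step 3 — invert S. det(S) = 7.5833·8.9167 - (1.25)² = 66.0556.
  S^{-1} = (1/det) · [[d, -b], [-b, a]] = [[0.135, -0.0189],
 [-0.0189, 0.1148]].

Step 4 — quadratic form (x̄ - mu_0)^T · S^{-1} · (x̄ - mu_0):
  S^{-1} · (x̄ - mu_0) = (-0.1829, 0.1098),
  (x̄ - mu_0)^T · [...] = (-1.25)·(-0.1829) + (0.75)·(0.1098) = 0.311.

Step 5 — scale by n: T² = 4 · 0.311 = 1.2439.

T² ≈ 1.2439


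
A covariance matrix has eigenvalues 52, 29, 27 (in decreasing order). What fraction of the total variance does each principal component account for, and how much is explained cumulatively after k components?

Step 1 — total variance = trace(Sigma) = Σ λ_i = 52 + 29 + 27 = 108.

Step 2 — fraction explained by component i = λ_i / Σ λ:
  PC1: 52/108 = 0.4815
  PC2: 29/108 = 0.2685
  PC3: 27/108 = 0.25

Step 3 — cumulative fraction after k components = (λ_1 + ... + λ_k) / Σ λ:
  k = 1: 52/108 = 0.4815
  k = 2: (52 + 29)/108 = 81/108 = 0.75
  k = 3: (52 + 29 + 27)/108 = 108/108 = 1

Summary (fraction, with percent):

explained: PC1 0.4815 (48.15%), PC2 0.2685 (26.85%), PC3 0.25 (25%);  cumulative: 0.4815, 0.75, 1


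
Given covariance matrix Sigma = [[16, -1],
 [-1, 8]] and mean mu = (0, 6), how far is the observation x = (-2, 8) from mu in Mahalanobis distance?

Step 1 — centre the observation: (x - mu) = (-2, 2).

Step 2 — invert Sigma. det(Sigma) = 16·8 - (-1)² = 127.
  Sigma^{-1} = (1/det) · [[d, -b], [-b, a]] = [[0.063, 0.0079],
 [0.0079, 0.126]].

Step 3 — form the quadratic (x - mu)^T · Sigma^{-1} · (x - mu):
  Sigma^{-1} · (x - mu) = (-0.1102, 0.2362).
  (x - mu)^T · [Sigma^{-1} · (x - mu)] = (-2)·(-0.1102) + (2)·(0.2362) = 0.6929.

Step 4 — take square root: d = √(0.6929) ≈ 0.8324.

d(x, mu) = √(0.6929) ≈ 0.8324


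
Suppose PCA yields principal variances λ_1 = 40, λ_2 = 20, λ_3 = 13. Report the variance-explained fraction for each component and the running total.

Step 1 — total variance = trace(Sigma) = Σ λ_i = 40 + 20 + 13 = 73.

Step 2 — fraction explained by component i = λ_i / Σ λ:
  PC1: 40/73 = 0.5479
  PC2: 20/73 = 0.274
  PC3: 13/73 = 0.1781

Step 3 — cumulative fraction after k components = (λ_1 + ... + λ_k) / Σ λ:
  k = 1: 40/73 = 0.5479
  k = 2: (40 + 20)/73 = 60/73 = 0.8219
  k = 3: (40 + 20 + 13)/73 = 73/73 = 1

Summary (fraction, with percent):

explained: PC1 0.5479 (54.79%), PC2 0.274 (27.4%), PC3 0.1781 (17.81%);  cumulative: 0.5479, 0.8219, 1


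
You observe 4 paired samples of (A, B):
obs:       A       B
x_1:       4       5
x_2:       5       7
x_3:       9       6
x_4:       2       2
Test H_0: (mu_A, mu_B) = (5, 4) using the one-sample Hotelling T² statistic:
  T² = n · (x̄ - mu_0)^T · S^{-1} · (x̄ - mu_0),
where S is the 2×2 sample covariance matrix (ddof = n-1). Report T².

Step 1 — sample mean vector:
  mean(A) = (4 + 5 + 9 + 2) / 4 = 20/4 = 5
  mean(B) = (5 + 7 + 6 + 2) / 4 = 20/4 = 5
  x̄ = (5, 5),  deviation x̄ - mu_0 = (5, 5) - (5, 4) = (0, 1).

Step 2 — sample covariance matrix, S[i,j] = (1/(n-1)) · Σ_k (x_{k,i} - mean_i) · (x_{k,j} - mean_j), divisor n-1 = 3:
  S[A,A] = ((-1)·(-1) + (0)·(0) + (4)·(4) + (-3)·(-3)) / 3 = 26/3 = 8.6667
  S[A,B] = ((-1)·(0) + (0)·(2) + (4)·(1) + (-3)·(-3)) / 3 = 13/3 = 4.3333
  S[B,B] = ((0)·(0) + (2)·(2) + (1)·(1) + (-3)·(-3)) / 3 = 14/3 = 4.6667
  S = [[8.6667, 4.3333],
 [4.3333, 4.6667]].

Step 3 — invert S. det(S) = 8.6667·4.6667 - (4.3333)² = 21.6667.
  S^{-1} = (1/det) · [[d, -b], [-b, a]] = [[0.2154, -0.2],
 [-0.2, 0.4]].

Step 4 — quadratic form (x̄ - mu_0)^T · S^{-1} · (x̄ - mu_0):
  S^{-1} · (x̄ - mu_0) = (-0.2, 0.4),
  (x̄ - mu_0)^T · [...] = (0)·(-0.2) + (1)·(0.4) = 0.4.

Step 5 — scale by n: T² = 4 · 0.4 = 1.6.

T² ≈ 1.6


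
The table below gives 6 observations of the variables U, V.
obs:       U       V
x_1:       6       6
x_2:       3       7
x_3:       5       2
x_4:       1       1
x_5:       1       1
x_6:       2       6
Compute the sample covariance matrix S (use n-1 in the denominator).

Step 1 — column means:
  mean(U) = (6 + 3 + 5 + 1 + 1 + 2) / 6 = 18/6 = 3
  mean(V) = (6 + 7 + 2 + 1 + 1 + 6) / 6 = 23/6 = 3.8333

Step 2 — sample covariance S[i,j] = (1/(n-1)) · Σ_k (x_{k,i} - mean_i) · (x_{k,j} - mean_j), with n-1 = 5.
  S[U,U] = ((3)·(3) + (0)·(0) + (2)·(2) + (-2)·(-2) + (-2)·(-2) + (-1)·(-1)) / 5 = 22/5 = 4.4
  S[U,V] = ((3)·(2.1667) + (0)·(3.1667) + (2)·(-1.8333) + (-2)·(-2.8333) + (-2)·(-2.8333) + (-1)·(2.1667)) / 5 = 12/5 = 2.4
  S[V,V] = ((2.1667)·(2.1667) + (3.1667)·(3.1667) + (-1.8333)·(-1.8333) + (-2.8333)·(-2.8333) + (-2.8333)·(-2.8333) + (2.1667)·(2.1667)) / 5 = 38.8333/5 = 7.7667

S is symmetric (S[j,i] = S[i,j]). Assembling:

S = [[4.4, 2.4],
 [2.4, 7.7667]]


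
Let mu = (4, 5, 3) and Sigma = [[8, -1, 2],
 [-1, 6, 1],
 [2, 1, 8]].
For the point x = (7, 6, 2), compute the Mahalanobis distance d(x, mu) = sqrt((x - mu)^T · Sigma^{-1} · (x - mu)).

Step 1 — centre the observation: (x - mu) = (3, 1, -1).

Step 2 — invert Sigma (cofactor / det for 3×3, or solve directly):
  Sigma^{-1} = [[0.1382, 0.0294, -0.0382],
 [0.0294, 0.1765, -0.0294],
 [-0.0382, -0.0294, 0.1382]].

Step 3 — form the quadratic (x - mu)^T · Sigma^{-1} · (x - mu):
  Sigma^{-1} · (x - mu) = (0.4824, 0.2941, -0.2824).
  (x - mu)^T · [Sigma^{-1} · (x - mu)] = (3)·(0.4824) + (1)·(0.2941) + (-1)·(-0.2824) = 2.0235.

Step 4 — take square root: d = √(2.0235) ≈ 1.4225.

d(x, mu) = √(2.0235) ≈ 1.4225


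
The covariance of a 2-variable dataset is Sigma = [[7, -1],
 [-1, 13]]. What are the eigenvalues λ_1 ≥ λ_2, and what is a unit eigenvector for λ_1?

Step 1 — characteristic polynomial of 2×2 Sigma:
  det(Sigma - λI) = λ² - trace · λ + det = 0.
  trace = 7 + 13 = 20, det = 7·13 - (-1)² = 90.
Step 2 — discriminant:
  Δ = trace² - 4·det = 400 - 360 = 40.
Step 3 — eigenvalues:
  λ = (trace ± √Δ)/2 = (20 ± 6.3246)/2,
  λ_1 = 13.1623,  λ_2 = 6.8377.

Step 4 — unit eigenvector for λ_1: solve (Sigma - λ_1 I)v = 0. First row:
  (7 - 13.1623)·v_x + (-1)·v_y = 0, i.e. (-6.1623)·v_x + (-1)·v_y = 0,
  so v ∝ (b, λ_1 - a) = (-1, 6.1623); multiply by -1 so the first entry is positive: u = (1, -6.1623).
  ||u|| = √((1)² + (-6.1623)²) = √(38.9737) ≈ 6.2429,
  v_1 = u/||u|| ≈ (0.1602, -0.9871) (||v_1|| = 1).

λ_1 = 13.1623,  λ_2 = 6.8377;  v_1 ≈ (0.1602, -0.9871)


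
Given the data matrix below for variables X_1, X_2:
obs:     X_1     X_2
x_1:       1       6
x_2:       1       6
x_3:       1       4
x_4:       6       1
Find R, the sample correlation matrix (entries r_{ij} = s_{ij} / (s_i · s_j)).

Step 1 — column means:
  mean(X_1) = (1 + 1 + 1 + 6) / 4 = 9/4 = 2.25
  mean(X_2) = (6 + 6 + 4 + 1) / 4 = 17/4 = 4.25

Step 2 — sample variances and covariances s[i,j] = (1/(n-1)) · Σ_k (x_{k,i} - mean_i) · (x_{k,j} - mean_j), with n-1 = 3:
  s[X_1,X_1] = ((-1.25)·(-1.25) + (-1.25)·(-1.25) + (-1.25)·(-1.25) + (3.75)·(3.75)) / 3 = 18.75/3 = 6.25
  s[X_1,X_2] = ((-1.25)·(1.75) + (-1.25)·(1.75) + (-1.25)·(-0.25) + (3.75)·(-3.25)) / 3 = -16.25/3 = -5.4167
  s[X_2,X_2] = ((1.75)·(1.75) + (1.75)·(1.75) + (-0.25)·(-0.25) + (-3.25)·(-3.25)) / 3 = 16.75/3 = 5.5833
  Sample standard deviations s_i = √(s[i,i]):
  s(X_1) = √(6.25) = 2.5
  s(X_2) = √(5.5833) = 2.3629

Step 3 — r_{ij} = s_{ij} / (s_i · s_j):
  r[X_1,X_1] = 1 (diagonal).
  r[X_1,X_2] = -5.4167 / (2.5 · 2.3629) = -5.4167 / 5.9073 = -0.9169
  r[X_2,X_2] = 1 (diagonal).

R is symmetric with unit diagonal. Assembling:

R = [[1, -0.9169],
 [-0.9169, 1]]


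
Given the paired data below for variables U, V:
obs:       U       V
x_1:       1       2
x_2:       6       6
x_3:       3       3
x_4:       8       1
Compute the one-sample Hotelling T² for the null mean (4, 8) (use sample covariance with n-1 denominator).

Step 1 — sample mean vector:
  mean(U) = (1 + 6 + 3 + 8) / 4 = 18/4 = 4.5
  mean(V) = (2 + 6 + 3 + 1) / 4 = 12/4 = 3
  x̄ = (4.5, 3),  deviation x̄ - mu_0 = (4.5, 3) - (4, 8) = (0.5, -5).

Step 2 — sample covariance matrix, S[i,j] = (1/(n-1)) · Σ_k (x_{k,i} - mean_i) · (x_{k,j} - mean_j), divisor n-1 = 3:
  S[U,U] = ((-3.5)·(-3.5) + (1.5)·(1.5) + (-1.5)·(-1.5) + (3.5)·(3.5)) / 3 = 29/3 = 9.6667
  S[U,V] = ((-3.5)·(-1) + (1.5)·(3) + (-1.5)·(0) + (3.5)·(-2)) / 3 = 1/3 = 0.3333
  S[V,V] = ((-1)·(-1) + (3)·(3) + (0)·(0) + (-2)·(-2)) / 3 = 14/3 = 4.6667
  S = [[9.6667, 0.3333],
 [0.3333, 4.6667]].

Step 3 — invert S. det(S) = 9.6667·4.6667 - (0.3333)² = 45.
  S^{-1} = (1/det) · [[d, -b], [-b, a]] = [[0.1037, -0.0074],
 [-0.0074, 0.2148]].

Step 4 — quadratic form (x̄ - mu_0)^T · S^{-1} · (x̄ - mu_0):
  S^{-1} · (x̄ - mu_0) = (0.0889, -1.0778),
  (x̄ - mu_0)^T · [...] = (0.5)·(0.0889) + (-5)·(-1.0778) = 5.4333.

Step 5 — scale by n: T² = 4 · 5.4333 = 21.7333.

T² ≈ 21.7333


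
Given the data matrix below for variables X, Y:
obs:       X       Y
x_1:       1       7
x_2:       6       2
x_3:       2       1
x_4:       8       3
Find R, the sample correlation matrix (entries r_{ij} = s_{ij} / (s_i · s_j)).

Step 1 — column means:
  mean(X) = (1 + 6 + 2 + 8) / 4 = 17/4 = 4.25
  mean(Y) = (7 + 2 + 1 + 3) / 4 = 13/4 = 3.25

Step 2 — sample variances and covariances s[i,j] = (1/(n-1)) · Σ_k (x_{k,i} - mean_i) · (x_{k,j} - mean_j), with n-1 = 3:
  s[X,X] = ((-3.25)·(-3.25) + (1.75)·(1.75) + (-2.25)·(-2.25) + (3.75)·(3.75)) / 3 = 32.75/3 = 10.9167
  s[X,Y] = ((-3.25)·(3.75) + (1.75)·(-1.25) + (-2.25)·(-2.25) + (3.75)·(-0.25)) / 3 = -10.25/3 = -3.4167
  s[Y,Y] = ((3.75)·(3.75) + (-1.25)·(-1.25) + (-2.25)·(-2.25) + (-0.25)·(-0.25)) / 3 = 20.75/3 = 6.9167
  Sample standard deviations s_i = √(s[i,i]):
  s(X) = √(10.9167) = 3.304
  s(Y) = √(6.9167) = 2.63

Step 3 — r_{ij} = s_{ij} / (s_i · s_j):
  r[X,X] = 1 (diagonal).
  r[X,Y] = -3.4167 / (3.304 · 2.63) = -3.4167 / 8.6895 = -0.3932
  r[Y,Y] = 1 (diagonal).

R is symmetric with unit diagonal. Assembling:

R = [[1, -0.3932],
 [-0.3932, 1]]


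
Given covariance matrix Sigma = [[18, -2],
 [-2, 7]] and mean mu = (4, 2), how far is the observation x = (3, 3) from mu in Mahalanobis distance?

Step 1 — centre the observation: (x - mu) = (-1, 1).

Step 2 — invert Sigma. det(Sigma) = 18·7 - (-2)² = 122.
  Sigma^{-1} = (1/det) · [[d, -b], [-b, a]] = [[0.0574, 0.0164],
 [0.0164, 0.1475]].

Step 3 — form the quadratic (x - mu)^T · Sigma^{-1} · (x - mu):
  Sigma^{-1} · (x - mu) = (-0.041, 0.1311).
  (x - mu)^T · [Sigma^{-1} · (x - mu)] = (-1)·(-0.041) + (1)·(0.1311) = 0.1721.

Step 4 — take square root: d = √(0.1721) ≈ 0.4149.

d(x, mu) = √(0.1721) ≈ 0.4149


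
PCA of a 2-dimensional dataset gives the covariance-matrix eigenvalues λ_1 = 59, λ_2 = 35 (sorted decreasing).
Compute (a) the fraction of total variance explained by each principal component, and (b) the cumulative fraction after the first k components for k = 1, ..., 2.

Step 1 — total variance = trace(Sigma) = Σ λ_i = 59 + 35 = 94.

Step 2 — fraction explained by component i = λ_i / Σ λ:
  PC1: 59/94 = 0.6277
  PC2: 35/94 = 0.3723

Step 3 — cumulative fraction after k components = (λ_1 + ... + λ_k) / Σ λ:
  k = 1: 59/94 = 0.6277
  k = 2: (59 + 35)/94 = 94/94 = 1

Summary (fraction, with percent):

explained: PC1 0.6277 (62.77%), PC2 0.3723 (37.23%);  cumulative: 0.6277, 1


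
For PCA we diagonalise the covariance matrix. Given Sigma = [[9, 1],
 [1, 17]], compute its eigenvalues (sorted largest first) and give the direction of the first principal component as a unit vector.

Step 1 — characteristic polynomial of 2×2 Sigma:
  det(Sigma - λI) = λ² - trace · λ + det = 0.
  trace = 9 + 17 = 26, det = 9·17 - (1)² = 152.
Step 2 — discriminant:
  Δ = trace² - 4·det = 676 - 608 = 68.
Step 3 — eigenvalues:
  λ = (trace ± √Δ)/2 = (26 ± 8.2462)/2,
  λ_1 = 17.1231,  λ_2 = 8.8769.

Step 4 — unit eigenvector for λ_1: solve (Sigma - λ_1 I)v = 0. First row:
  (9 - 17.1231)·v_x + (1)·v_y = 0, i.e. (-8.1231)·v_x + (1)·v_y = 0,
  so v ∝ (b, λ_1 - a) = (1, 8.1231) = u.
  ||u|| = √((1)² + (8.1231)²) = √(66.9848) ≈ 8.1844,
  v_1 = u/||u|| ≈ (0.1222, 0.9925) (||v_1|| = 1).

λ_1 = 17.1231,  λ_2 = 8.8769;  v_1 ≈ (0.1222, 0.9925)


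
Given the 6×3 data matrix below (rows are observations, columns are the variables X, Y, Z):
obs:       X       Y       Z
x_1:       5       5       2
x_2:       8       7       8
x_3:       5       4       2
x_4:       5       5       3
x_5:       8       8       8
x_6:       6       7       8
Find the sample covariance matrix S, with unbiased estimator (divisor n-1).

Step 1 — column means:
  mean(X) = (5 + 8 + 5 + 5 + 8 + 6) / 6 = 37/6 = 6.1667
  mean(Y) = (5 + 7 + 4 + 5 + 8 + 7) / 6 = 36/6 = 6
  mean(Z) = (2 + 8 + 2 + 3 + 8 + 8) / 6 = 31/6 = 5.1667

Step 2 — sample covariance S[i,j] = (1/(n-1)) · Σ_k (x_{k,i} - mean_i) · (x_{k,j} - mean_j), with n-1 = 5.
  S[X,X] = ((-1.1667)·(-1.1667) + (1.8333)·(1.8333) + (-1.1667)·(-1.1667) + (-1.1667)·(-1.1667) + (1.8333)·(1.8333) + (-0.1667)·(-0.1667)) / 5 = 10.8333/5 = 2.1667
  S[X,Y] = ((-1.1667)·(-1) + (1.8333)·(1) + (-1.1667)·(-2) + (-1.1667)·(-1) + (1.8333)·(2) + (-0.1667)·(1)) / 5 = 10/5 = 2
  S[X,Z] = ((-1.1667)·(-3.1667) + (1.8333)·(2.8333) + (-1.1667)·(-3.1667) + (-1.1667)·(-2.1667) + (1.8333)·(2.8333) + (-0.1667)·(2.8333)) / 5 = 19.8333/5 = 3.9667
  S[Y,Y] = ((-1)·(-1) + (1)·(1) + (-2)·(-2) + (-1)·(-1) + (2)·(2) + (1)·(1)) / 5 = 12/5 = 2.4
  S[Y,Z] = ((-1)·(-3.1667) + (1)·(2.8333) + (-2)·(-3.1667) + (-1)·(-2.1667) + (2)·(2.8333) + (1)·(2.8333)) / 5 = 23/5 = 4.6
  S[Z,Z] = ((-3.1667)·(-3.1667) + (2.8333)·(2.8333) + (-3.1667)·(-3.1667) + (-2.1667)·(-2.1667) + (2.8333)·(2.8333) + (2.8333)·(2.8333)) / 5 = 48.8333/5 = 9.7667

S is symmetric (S[j,i] = S[i,j]). Assembling:

S = [[2.1667, 2, 3.9667],
 [2, 2.4, 4.6],
 [3.9667, 4.6, 9.7667]]
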